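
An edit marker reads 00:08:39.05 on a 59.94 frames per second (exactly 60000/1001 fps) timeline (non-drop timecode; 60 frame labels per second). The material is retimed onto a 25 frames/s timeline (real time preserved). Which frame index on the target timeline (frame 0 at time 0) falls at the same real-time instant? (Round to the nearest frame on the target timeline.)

frame 12990

Source frame index: (0×3600 + 8×60 + 39) × 60 + 5 = 31145.
Real time: 31145 / (60000/1001) = 6235229/12000 s.
Target frame: (6235229/12000) × (25) = 6235229/480 ≈ 12990.060 → 12990.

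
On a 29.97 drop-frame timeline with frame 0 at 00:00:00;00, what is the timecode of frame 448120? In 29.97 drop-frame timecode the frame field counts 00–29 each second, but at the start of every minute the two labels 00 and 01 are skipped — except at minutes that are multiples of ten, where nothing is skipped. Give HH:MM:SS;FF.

Ten DF minutes hold 17982 frames, so frame 448120 lies in block 24 (frames 431568–449549) with 16552 frames into that block.
The block's first minute is 1800 frames and the rest 1798 each; 16552 frames reaches minute 9, so 24 × 18 + 9 × 2 = 450 labels have been skipped so far.
Adding those back, label number 448120 + 450 = 448570 at 30 labels/s is 14952 s + 10 f = 4 h 9 min 12 s frame 10, i.e. 04:09:12;10.

04:09:12;10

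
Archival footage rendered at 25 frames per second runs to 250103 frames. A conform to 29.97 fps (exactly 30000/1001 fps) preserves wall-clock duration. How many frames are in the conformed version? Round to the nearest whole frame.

Frames at target rate = 250103 × (30000/1001) / (25) = 42874800/143 ≈ 299823.776.
Nearest whole frame: 299824.

299824 frames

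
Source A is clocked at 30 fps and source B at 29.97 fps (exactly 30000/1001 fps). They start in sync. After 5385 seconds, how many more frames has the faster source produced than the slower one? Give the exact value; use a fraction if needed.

161550/1001 frames

A emits 30 × 5385 = 161550 frames; B emits 30000/1001 × 5385 = 161550000/1001.
Difference = 161550/1001 frames (≈ 161.3886); B is behind A.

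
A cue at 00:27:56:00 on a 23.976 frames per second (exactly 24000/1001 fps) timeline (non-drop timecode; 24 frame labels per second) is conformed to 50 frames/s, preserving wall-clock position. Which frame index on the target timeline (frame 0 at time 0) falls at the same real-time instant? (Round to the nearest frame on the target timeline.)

frame 83884

Source frame index: (0×3600 + 27×60 + 56) × 24 + 0 = 40224.
Real time: 40224 / (24000/1001) = 419419/250 s.
Target frame: (419419/250) × (50) = 419419/5 ≈ 83883.800 → 83884.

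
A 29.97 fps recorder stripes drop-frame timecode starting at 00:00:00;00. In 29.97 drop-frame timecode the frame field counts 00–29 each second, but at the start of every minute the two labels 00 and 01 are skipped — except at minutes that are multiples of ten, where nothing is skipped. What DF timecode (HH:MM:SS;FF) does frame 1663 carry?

00:00:55;13

Each 10-minute DF block holds 10 × 60 × 30 − 9 × 2 = 17982 frames. 1663 ÷ 17982 → 0 full blocks, remainder 1663.
Within the partial block the first minute is 1800 frames and each further minute 1798, so 0 further minute boundaries passed. Total skipped labels = 18 × 0 + 2 × 0 = 0.
Non-drop label index = 1663 + 0 = 1663; at 30 labels/s that is 00:00:55:13, i.e. DF 00:00:55;13.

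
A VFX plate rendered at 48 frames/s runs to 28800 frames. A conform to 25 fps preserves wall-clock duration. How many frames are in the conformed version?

15000 frames

Target frames = source frames × (target rate / source rate) = 28800 × (25)/(48) = 28800 × 25/48 = 15000.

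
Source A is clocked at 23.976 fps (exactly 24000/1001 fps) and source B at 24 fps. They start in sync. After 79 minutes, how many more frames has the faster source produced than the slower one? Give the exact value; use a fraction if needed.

113760/1001 frames

79 min = 4740 s.
A emits 24000/1001 × 4740 = 113760000/1001 frames; B emits 24 × 4740 = 113760.
Difference = 113760/1001 frames (≈ 113.6464); B is ahead of A.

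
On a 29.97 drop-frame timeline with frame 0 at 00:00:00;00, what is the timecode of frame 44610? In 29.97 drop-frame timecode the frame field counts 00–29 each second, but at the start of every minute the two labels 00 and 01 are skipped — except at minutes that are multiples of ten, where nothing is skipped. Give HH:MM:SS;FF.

00:24:48;14

Ten DF minutes hold 17982 frames, so frame 44610 lies in block 2 (frames 35964–53945) with 8646 frames into that block.
The block's first minute is 1800 frames and the rest 1798 each; 8646 frames reaches minute 4, so 2 × 18 + 4 × 2 = 44 labels have been skipped so far.
Adding those back, label number 44610 + 44 = 44654 at 30 labels/s is 1488 s + 14 f = 0 h 24 min 48 s frame 14, i.e. 00:24:48;14.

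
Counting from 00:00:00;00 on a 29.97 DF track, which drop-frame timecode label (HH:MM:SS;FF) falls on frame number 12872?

Each 10-minute DF block holds 10 × 60 × 30 − 9 × 2 = 17982 frames. 12872 ÷ 17982 → 0 full blocks, remainder 12872.
Within the partial block the first minute is 1800 frames and each further minute 1798, so 7 further minute boundaries passed. Total skipped labels = 18 × 0 + 2 × 7 = 14.
Non-drop label index = 12872 + 14 = 12886; at 30 labels/s that is 00:07:09:16, i.e. DF 00:07:09;16.

00:07:09;16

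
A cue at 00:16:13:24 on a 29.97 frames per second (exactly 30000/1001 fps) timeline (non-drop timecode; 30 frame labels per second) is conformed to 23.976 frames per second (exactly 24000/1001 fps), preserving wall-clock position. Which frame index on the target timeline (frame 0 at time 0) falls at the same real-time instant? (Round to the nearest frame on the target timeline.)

frame 23371

Source frame index: (0×3600 + 16×60 + 13) × 30 + 24 = 29214.
Real time: 29214 / (30000/1001) = 4873869/5000 s.
Target frame: (4873869/5000) × (24000/1001) = 116856/5 ≈ 23371.200 → 23371.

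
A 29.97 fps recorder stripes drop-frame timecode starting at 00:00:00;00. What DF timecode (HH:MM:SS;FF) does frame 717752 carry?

Each 10-minute DF block holds 10 × 60 × 30 − 9 × 2 = 17982 frames. 717752 ÷ 17982 → 39 full blocks, remainder 16454.
Within the partial block the first minute is 1800 frames and each further minute 1798, so 9 further minute boundaries passed. Total skipped labels = 18 × 39 + 2 × 9 = 720.
Non-drop label index = 717752 + 720 = 718472; at 30 labels/s that is 06:39:09:02, i.e. DF 06:39:09;02.

06:39:09;02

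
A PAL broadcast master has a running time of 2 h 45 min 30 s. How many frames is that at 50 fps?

2 h 45 min 30 s = 9930 s.
Frames = 9930 × 50 = 496500.

496500 frames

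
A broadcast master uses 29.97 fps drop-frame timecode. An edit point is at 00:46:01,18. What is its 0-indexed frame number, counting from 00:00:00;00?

As if non-drop at 30 labels/s: (0 × 3600 + 46 × 60 + 1) × 30 + 18 = 82848.
Minute boundaries passed: 46; those not divisible by 10: 46 − 4 = 42; dropped labels = 2 × 42 = 84.
Actual frame index = 82848 − 84 = 82764.

82764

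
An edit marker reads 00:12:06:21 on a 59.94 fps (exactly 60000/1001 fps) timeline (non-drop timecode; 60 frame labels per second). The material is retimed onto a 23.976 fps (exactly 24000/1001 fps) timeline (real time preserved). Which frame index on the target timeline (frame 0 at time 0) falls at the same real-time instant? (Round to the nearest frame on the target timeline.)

frame 17432

Source frame index: (0×3600 + 12×60 + 6) × 60 + 21 = 43581.
Real time: 43581 / (60000/1001) = 14541527/20000 s.
Target frame: (14541527/20000) × (24000/1001) = 87162/5 ≈ 17432.400 → 17432.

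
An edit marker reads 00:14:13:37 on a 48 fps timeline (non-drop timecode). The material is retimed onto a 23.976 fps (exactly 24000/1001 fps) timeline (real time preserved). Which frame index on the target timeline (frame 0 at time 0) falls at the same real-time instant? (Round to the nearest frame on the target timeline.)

frame 20470

Source frame index: (0×3600 + 14×60 + 13) × 48 + 37 = 40981.
Real time: 40981 / (48) = 40981/48 s.
Target frame: (40981/48) × (24000/1001) = 20490500/1001 ≈ 20470.030 → 20470.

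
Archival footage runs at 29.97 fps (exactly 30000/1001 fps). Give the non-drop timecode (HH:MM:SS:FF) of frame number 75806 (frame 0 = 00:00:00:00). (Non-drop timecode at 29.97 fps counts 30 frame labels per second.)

00:42:06:26

75806 ÷ 30 = 2526 full seconds, remainder 26 frames.
2526 s = 0 h 42 min 6 s.
Timecode: 00:42:06:26.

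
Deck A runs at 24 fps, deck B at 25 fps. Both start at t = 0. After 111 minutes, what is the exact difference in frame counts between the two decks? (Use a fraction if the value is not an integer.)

111 min = 6660 s.
A emits 24 × 6660 = 159840 frames; B emits 25 × 6660 = 166500.
Difference = 6660 frames; B is ahead of A.

6660 frames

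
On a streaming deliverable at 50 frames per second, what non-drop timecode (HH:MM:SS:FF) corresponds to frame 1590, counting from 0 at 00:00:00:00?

1590 ÷ 50 = 31 full seconds, remainder 40 frames.
31 s = 0 h 0 min 31 s.
Timecode: 00:00:31:40.

00:00:31:40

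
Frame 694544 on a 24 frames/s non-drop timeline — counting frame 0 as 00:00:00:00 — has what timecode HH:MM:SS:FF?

694544 ÷ 24 = 28939 full seconds, remainder 8 frames.
28939 s = 8 h 2 min 19 s.
Timecode: 08:02:19:08.

08:02:19:08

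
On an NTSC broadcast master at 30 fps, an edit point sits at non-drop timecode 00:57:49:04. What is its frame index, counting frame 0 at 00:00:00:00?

104074

Total seconds to the label: (0 × 3600 + 57 × 60 + 49) = 3469.
Frame index = 3469 × 30 + 4 = 104074.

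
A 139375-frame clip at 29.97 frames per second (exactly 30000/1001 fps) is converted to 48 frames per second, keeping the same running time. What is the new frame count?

Target frames = source frames × (target rate / source rate) = 139375 × (48)/(30000/1001) = 139375 × 1001/625 = 223223.

223223 frames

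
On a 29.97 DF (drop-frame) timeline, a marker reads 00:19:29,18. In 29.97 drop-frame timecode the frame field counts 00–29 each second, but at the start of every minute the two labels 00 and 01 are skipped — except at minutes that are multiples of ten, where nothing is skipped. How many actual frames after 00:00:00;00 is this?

35052

As if non-drop at 30 labels/s: (0 × 3600 + 19 × 60 + 29) × 30 + 18 = 35088.
Minute boundaries passed: 19; those not divisible by 10: 19 − 1 = 18; dropped labels = 2 × 18 = 36.
Actual frame index = 35088 − 36 = 35052.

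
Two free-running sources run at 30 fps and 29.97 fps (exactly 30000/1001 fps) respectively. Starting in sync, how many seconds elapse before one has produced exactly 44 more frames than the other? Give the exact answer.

The gap grows by |30000/1001 − 30| = 30/1001 frames per second.
Time for a 44-frame gap: 44 ÷ (30/1001) = 22022/15 s.

22022/15 seconds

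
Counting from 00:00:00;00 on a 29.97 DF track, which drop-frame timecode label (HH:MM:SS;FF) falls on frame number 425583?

Ten DF minutes hold 17982 frames, so frame 425583 lies in block 23 (frames 413586–431567) with 11997 frames into that block.
The block's first minute is 1800 frames and the rest 1798 each; 11997 frames reaches minute 6, so 23 × 18 + 6 × 2 = 426 labels have been skipped so far.
Adding those back, label number 425583 + 426 = 426009 at 30 labels/s is 14200 s + 9 f = 3 h 56 min 40 s frame 9, i.e. 03:56:40;09.

03:56:40;09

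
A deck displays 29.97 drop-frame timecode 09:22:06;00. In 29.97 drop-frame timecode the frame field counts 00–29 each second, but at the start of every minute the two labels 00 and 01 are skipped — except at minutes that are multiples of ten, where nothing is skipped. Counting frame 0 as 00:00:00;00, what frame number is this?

Complete 10-minute blocks: 56, each 17982 frames → 1006992.
Remaining 2 whole minutes in the current block: 1800 + 1 × 1798 = 3598 frames.
Within the current minute: 6 × 30 + 0 − 2 = 178 (labels ;00/;01 skipped at this minute). Total = 1006992 + 3598 + 178 = 1010768.

1010768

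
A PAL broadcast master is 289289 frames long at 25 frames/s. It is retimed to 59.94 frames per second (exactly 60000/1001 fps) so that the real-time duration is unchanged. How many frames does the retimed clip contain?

693600 frames

Target frames = source frames × (target rate / source rate) = 289289 × (60000/1001)/(25) = 289289 × 2400/1001 = 693600.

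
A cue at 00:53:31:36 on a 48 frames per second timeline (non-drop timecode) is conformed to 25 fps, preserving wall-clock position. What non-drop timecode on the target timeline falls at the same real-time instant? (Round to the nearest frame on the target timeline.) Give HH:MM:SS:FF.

Source frame index: (0×3600 + 53×60 + 31) × 48 + 36 = 154164.
Real time: 154164 / (48) = 12847/4 s.
Target frame: (12847/4) × (25) = 321175/4 ≈ 80293.750 → 80294.
At 25 labels/s: frame 80294 → 00:53:31:19.

00:53:31:19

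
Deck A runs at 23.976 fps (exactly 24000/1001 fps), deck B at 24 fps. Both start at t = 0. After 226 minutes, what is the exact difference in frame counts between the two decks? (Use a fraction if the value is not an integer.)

325440/1001 frames

226 min = 13560 s.
A emits 24000/1001 × 13560 = 325440000/1001 frames; B emits 24 × 13560 = 325440.
Difference = 325440/1001 frames (≈ 325.1149); B is ahead of A.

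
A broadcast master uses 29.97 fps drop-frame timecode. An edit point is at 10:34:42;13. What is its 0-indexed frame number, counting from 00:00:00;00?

1141331

Complete 10-minute blocks: 63, each 17982 frames → 1132866.
Remaining 4 whole minutes in the current block: 1800 + 3 × 1798 = 7194 frames.
Within the current minute: 42 × 30 + 13 − 2 = 1271 (labels ;00/;01 skipped at this minute). Total = 1132866 + 7194 + 1271 = 1141331.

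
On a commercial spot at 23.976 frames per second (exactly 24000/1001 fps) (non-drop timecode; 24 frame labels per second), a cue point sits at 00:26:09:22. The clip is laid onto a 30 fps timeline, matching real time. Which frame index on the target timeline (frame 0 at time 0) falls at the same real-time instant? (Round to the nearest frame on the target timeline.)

frame 47145

Source frame index: (0×3600 + 26×60 + 9) × 24 + 22 = 37678.
Real time: 37678 / (24000/1001) = 18857839/12000 s.
Target frame: (18857839/12000) × (30) = 18857839/400 ≈ 47144.598 → 47145.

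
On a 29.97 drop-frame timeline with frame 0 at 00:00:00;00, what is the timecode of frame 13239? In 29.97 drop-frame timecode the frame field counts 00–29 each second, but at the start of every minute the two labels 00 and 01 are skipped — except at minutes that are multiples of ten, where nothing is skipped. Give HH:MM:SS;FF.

Each 10-minute DF block holds 10 × 60 × 30 − 9 × 2 = 17982 frames. 13239 ÷ 17982 → 0 full blocks, remainder 13239.
Within the partial block the first minute is 1800 frames and each further minute 1798, so 7 further minute boundaries passed. Total skipped labels = 18 × 0 + 2 × 7 = 14.
Non-drop label index = 13239 + 14 = 13253; at 30 labels/s that is 00:07:21:23, i.e. DF 00:07:21;23.

00:07:21;23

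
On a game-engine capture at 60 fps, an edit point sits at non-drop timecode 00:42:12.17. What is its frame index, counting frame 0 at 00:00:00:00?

Total seconds to the label: (0 × 3600 + 42 × 60 + 12) = 2532.
Frame index = 2532 × 60 + 17 = 151937.

151937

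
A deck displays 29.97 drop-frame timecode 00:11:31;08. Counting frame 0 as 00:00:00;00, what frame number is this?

20718

Complete 10-minute blocks: 1, each 17982 frames → 17982.
Remaining 1 whole minute in the current block: 1800 + 0 × 1798 = 1800 frames.
Within the current minute: 31 × 30 + 8 − 2 = 936 (labels ;00/;01 skipped at this minute). Total = 17982 + 1800 + 936 = 20718.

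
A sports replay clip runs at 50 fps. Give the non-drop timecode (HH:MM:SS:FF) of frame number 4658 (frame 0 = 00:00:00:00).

4658 ÷ 50 = 93 full seconds, remainder 8 frames.
93 s = 0 h 1 min 33 s.
Timecode: 00:01:33:08.

00:01:33:08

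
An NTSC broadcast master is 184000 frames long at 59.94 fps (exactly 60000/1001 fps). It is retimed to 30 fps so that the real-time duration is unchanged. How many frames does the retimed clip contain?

92092 frames

Target frames = source frames × (target rate / source rate) = 184000 × (30)/(60000/1001) = 184000 × 1001/2000 = 92092.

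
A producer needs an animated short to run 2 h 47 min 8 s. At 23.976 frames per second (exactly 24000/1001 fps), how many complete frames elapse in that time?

2 h 47 min 8 s = 10028 s.
Frames = 10028 × 24000/1001 = 240672000/1001 ≈ 240431.5684.
Complete frames: 240431.

240431 frames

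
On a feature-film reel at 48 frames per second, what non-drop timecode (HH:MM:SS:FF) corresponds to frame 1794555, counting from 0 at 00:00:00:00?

10:23:06:27

1794555 ÷ 48 = 37386 full seconds, remainder 27 frames.
37386 s = 10 h 23 min 6 s.
Timecode: 10:23:06:27.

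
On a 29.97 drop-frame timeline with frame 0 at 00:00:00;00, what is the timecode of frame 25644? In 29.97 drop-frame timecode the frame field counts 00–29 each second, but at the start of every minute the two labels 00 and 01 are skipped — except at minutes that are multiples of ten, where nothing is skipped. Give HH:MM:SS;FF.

00:14:15;20

Ten DF minutes hold 17982 frames, so frame 25644 lies in block 1 (frames 17982–35963) with 7662 frames into that block.
The block's first minute is 1800 frames and the rest 1798 each; 7662 frames reaches minute 4, so 1 × 18 + 4 × 2 = 26 labels have been skipped so far.
Adding those back, label number 25644 + 26 = 25670 at 30 labels/s is 855 s + 20 f = 0 h 14 min 15 s frame 20, i.e. 00:14:15;20.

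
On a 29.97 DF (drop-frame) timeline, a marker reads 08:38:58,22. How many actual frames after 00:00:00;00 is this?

As if non-drop at 30 labels/s: (8 × 3600 + 38 × 60 + 58) × 30 + 22 = 934162.
Minute boundaries passed: 518; those not divisible by 10: 518 − 51 = 467; dropped labels = 2 × 467 = 934.
Actual frame index = 934162 − 934 = 933228.

933228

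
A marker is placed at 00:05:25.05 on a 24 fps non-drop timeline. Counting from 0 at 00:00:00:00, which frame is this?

Total seconds to the label: (0 × 3600 + 5 × 60 + 25) = 325.
Frame index = 325 × 24 + 5 = 7805.

frame 7805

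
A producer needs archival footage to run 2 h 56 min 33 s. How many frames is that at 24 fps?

254232 frames

2 h 56 min 33 s = 10593 s.
Frames = 10593 × 24 = 254232.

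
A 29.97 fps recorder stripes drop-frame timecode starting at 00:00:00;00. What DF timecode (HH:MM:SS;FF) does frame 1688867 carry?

Ten DF minutes hold 17982 frames, so frame 1688867 lies in block 93 (frames 1672326–1690307) with 16541 frames into that block.
The block's first minute is 1800 frames and the rest 1798 each; 16541 frames reaches minute 9, so 93 × 18 + 9 × 2 = 1692 labels have been skipped so far.
Adding those back, label number 1688867 + 1692 = 1690559 at 30 labels/s is 56351 s + 29 f = 15 h 39 min 11 s frame 29, i.e. 15:39:11;29.

15:39:11;29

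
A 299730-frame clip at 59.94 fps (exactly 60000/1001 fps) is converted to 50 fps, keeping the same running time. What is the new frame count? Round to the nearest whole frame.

250025 frames

Frames at target rate = 299730 × (50) / (60000/1001) = 10000991/40 ≈ 250024.775.
Nearest whole frame: 250025.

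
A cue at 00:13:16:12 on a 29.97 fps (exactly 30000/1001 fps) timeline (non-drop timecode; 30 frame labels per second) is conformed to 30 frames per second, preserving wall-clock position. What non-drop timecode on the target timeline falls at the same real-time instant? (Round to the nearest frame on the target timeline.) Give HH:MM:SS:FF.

00:13:17:06

Source frame index: (0×3600 + 13×60 + 16) × 30 + 12 = 23892.
Real time: 23892 / (30000/1001) = 1992991/2500 s.
Target frame: (1992991/2500) × (30) = 5978973/250 ≈ 23915.892 → 23916.
At 30 labels/s: frame 23916 → 00:13:17:06.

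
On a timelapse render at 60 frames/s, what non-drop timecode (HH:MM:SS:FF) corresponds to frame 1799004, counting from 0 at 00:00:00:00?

1799004 ÷ 60 = 29983 full seconds, remainder 24 frames.
29983 s = 8 h 19 min 43 s.
Timecode: 08:19:43:24.

08:19:43:24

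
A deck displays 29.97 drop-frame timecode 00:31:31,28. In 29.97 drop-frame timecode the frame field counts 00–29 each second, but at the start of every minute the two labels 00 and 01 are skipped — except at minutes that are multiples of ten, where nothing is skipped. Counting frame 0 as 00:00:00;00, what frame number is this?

Complete 10-minute blocks: 3, each 17982 frames → 53946.
Remaining 1 whole minute in the current block: 1800 + 0 × 1798 = 1800 frames.
Within the current minute: 31 × 30 + 28 − 2 = 956 (labels ;00/;01 skipped at this minute). Total = 53946 + 1800 + 956 = 56702.

56702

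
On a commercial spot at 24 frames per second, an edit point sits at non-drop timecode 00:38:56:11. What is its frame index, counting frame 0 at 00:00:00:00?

frame 56075

Total seconds to the label: (0 × 3600 + 38 × 60 + 56) = 2336.
Frame index = 2336 × 24 + 11 = 56075.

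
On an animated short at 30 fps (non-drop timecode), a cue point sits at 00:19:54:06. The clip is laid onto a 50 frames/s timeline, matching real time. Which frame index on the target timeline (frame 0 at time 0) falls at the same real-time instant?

Source frame index: (0×3600 + 19×60 + 54) × 30 + 6 = 35826.
Real time: 35826 / (30) = 5971/5 s.
Target frame: (5971/5) × (50) = 59710.

frame 59710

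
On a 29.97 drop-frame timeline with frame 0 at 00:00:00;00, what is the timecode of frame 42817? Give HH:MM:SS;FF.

00:23:48;19

Ten DF minutes hold 17982 frames, so frame 42817 lies in block 2 (frames 35964–53945) with 6853 frames into that block.
The block's first minute is 1800 frames and the rest 1798 each; 6853 frames reaches minute 3, so 2 × 18 + 3 × 2 = 42 labels have been skipped so far.
Adding those back, label number 42817 + 42 = 42859 at 30 labels/s is 1428 s + 19 f = 0 h 23 min 48 s frame 19, i.e. 00:23:48;19.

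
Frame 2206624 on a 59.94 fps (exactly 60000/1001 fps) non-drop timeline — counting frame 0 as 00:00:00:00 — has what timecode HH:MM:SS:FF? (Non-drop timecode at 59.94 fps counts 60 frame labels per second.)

10:12:57:04

2206624 ÷ 60 = 36777 full seconds, remainder 4 frames.
36777 s = 10 h 12 min 57 s.
Timecode: 10:12:57:04.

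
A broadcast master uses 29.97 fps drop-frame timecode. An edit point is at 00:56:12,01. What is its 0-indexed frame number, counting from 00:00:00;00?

As if non-drop at 30 labels/s: (0 × 3600 + 56 × 60 + 12) × 30 + 1 = 101161.
Minute boundaries passed: 56; those not divisible by 10: 56 − 5 = 51; dropped labels = 2 × 51 = 102.
Actual frame index = 101161 − 102 = 101059.

101059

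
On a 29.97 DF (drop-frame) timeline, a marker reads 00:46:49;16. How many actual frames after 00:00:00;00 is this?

Complete 10-minute blocks: 4, each 17982 frames → 71928.
Remaining 6 whole minutes in the current block: 1800 + 5 × 1798 = 10790 frames.
Within the current minute: 49 × 30 + 16 − 2 = 1484 (labels ;00/;01 skipped at this minute). Total = 71928 + 10790 + 1484 = 84202.

84202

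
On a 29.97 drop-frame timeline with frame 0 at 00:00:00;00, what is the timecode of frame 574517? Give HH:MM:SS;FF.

Ten DF minutes hold 17982 frames, so frame 574517 lies in block 31 (frames 557442–575423) with 17075 frames into that block.
The block's first minute is 1800 frames and the rest 1798 each; 17075 frames reaches minute 9, so 31 × 18 + 9 × 2 = 576 labels have been skipped so far.
Adding those back, label number 574517 + 576 = 575093 at 30 labels/s is 19169 s + 23 f = 5 h 19 min 29 s frame 23, i.e. 05:19:29;23.

05:19:29;23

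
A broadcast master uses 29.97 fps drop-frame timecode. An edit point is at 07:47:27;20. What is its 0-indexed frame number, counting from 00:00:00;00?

840588

Complete 10-minute blocks: 46, each 17982 frames → 827172.
Remaining 7 whole minutes in the current block: 1800 + 6 × 1798 = 12588 frames.
Within the current minute: 27 × 30 + 20 − 2 = 828 (labels ;00/;01 skipped at this minute). Total = 827172 + 12588 + 828 = 840588.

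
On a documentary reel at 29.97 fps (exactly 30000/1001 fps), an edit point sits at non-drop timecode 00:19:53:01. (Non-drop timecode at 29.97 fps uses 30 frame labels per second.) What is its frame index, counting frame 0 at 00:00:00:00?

35791

Total seconds to the label: (0 × 3600 + 19 × 60 + 53) = 1193.
Frame index = 1193 × 30 + 1 = 35791.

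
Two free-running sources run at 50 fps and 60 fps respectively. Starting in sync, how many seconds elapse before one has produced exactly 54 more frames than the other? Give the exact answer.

5.4 seconds

The gap grows by |60 − 50| = 10 frames per second.
Time for a 54-frame gap: 54 ÷ (10) = 5.4 s.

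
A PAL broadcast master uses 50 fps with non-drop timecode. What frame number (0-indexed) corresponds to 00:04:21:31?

Total seconds to the label: (0 × 3600 + 4 × 60 + 21) = 261.
Frame index = 261 × 50 + 31 = 13081.

frame 13081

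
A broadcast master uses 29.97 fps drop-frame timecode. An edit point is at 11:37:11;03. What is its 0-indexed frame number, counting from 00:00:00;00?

As if non-drop at 30 labels/s: (11 × 3600 + 37 × 60 + 11) × 30 + 3 = 1254933.
Minute boundaries passed: 697; those not divisible by 10: 697 − 69 = 628; dropped labels = 2 × 628 = 1256.
Actual frame index = 1254933 − 1256 = 1253677.

1253677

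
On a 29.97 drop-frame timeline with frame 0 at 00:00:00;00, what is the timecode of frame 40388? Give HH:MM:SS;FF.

Each 10-minute DF block holds 10 × 60 × 30 − 9 × 2 = 17982 frames. 40388 ÷ 17982 → 2 full blocks, remainder 4424.
Within the partial block the first minute is 1800 frames and each further minute 1798, so 2 further minute boundaries passed. Total skipped labels = 18 × 2 + 2 × 2 = 40.
Non-drop label index = 40388 + 40 = 40428; at 30 labels/s that is 00:22:27:18, i.e. DF 00:22:27;18.

00:22:27;18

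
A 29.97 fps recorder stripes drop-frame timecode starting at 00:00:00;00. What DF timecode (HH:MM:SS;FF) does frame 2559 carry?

Each 10-minute DF block holds 10 × 60 × 30 − 9 × 2 = 17982 frames. 2559 ÷ 17982 → 0 full blocks, remainder 2559.
Within the partial block the first minute is 1800 frames and each further minute 1798, so 1 further minute boundary passed. Total skipped labels = 18 × 0 + 2 × 1 = 2.
Non-drop label index = 2559 + 2 = 2561; at 30 labels/s that is 00:01:25:11, i.e. DF 00:01:25;11.

00:01:25;11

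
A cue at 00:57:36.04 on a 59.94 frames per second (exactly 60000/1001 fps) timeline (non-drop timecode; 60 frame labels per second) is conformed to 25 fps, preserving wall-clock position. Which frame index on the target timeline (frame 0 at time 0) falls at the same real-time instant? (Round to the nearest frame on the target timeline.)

frame 86488

Source frame index: (0×3600 + 57×60 + 36) × 60 + 4 = 207364.
Real time: 207364 / (60000/1001) = 51892841/15000 s.
Target frame: (51892841/15000) × (25) = 51892841/600 ≈ 86488.068 → 86488.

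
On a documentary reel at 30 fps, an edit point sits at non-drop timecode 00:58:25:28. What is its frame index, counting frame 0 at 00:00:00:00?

frame 105178

Total seconds to the label: (0 × 3600 + 58 × 60 + 25) = 3505.
Frame index = 3505 × 30 + 28 = 105178.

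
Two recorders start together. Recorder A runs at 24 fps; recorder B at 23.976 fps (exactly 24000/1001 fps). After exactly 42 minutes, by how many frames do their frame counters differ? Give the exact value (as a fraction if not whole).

42 min = 2520 s.
A emits 24 × 2520 = 60480 frames; B emits 24000/1001 × 2520 = 8640000/143.
Difference = 8640/143 frames (≈ 60.4196); B is behind A.

8640/143 frames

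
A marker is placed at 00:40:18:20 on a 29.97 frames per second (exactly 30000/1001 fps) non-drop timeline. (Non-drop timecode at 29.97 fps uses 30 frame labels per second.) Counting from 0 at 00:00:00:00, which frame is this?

72560

Total seconds to the label: (0 × 3600 + 40 × 60 + 18) = 2418.
Frame index = 2418 × 30 + 20 = 72560.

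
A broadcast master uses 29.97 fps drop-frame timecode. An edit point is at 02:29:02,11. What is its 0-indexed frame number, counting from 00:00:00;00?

As if non-drop at 30 labels/s: (2 × 3600 + 29 × 60 + 2) × 30 + 11 = 268271.
Minute boundaries passed: 149; those not divisible by 10: 149 − 14 = 135; dropped labels = 2 × 135 = 270.
Actual frame index = 268271 − 270 = 268001.

268001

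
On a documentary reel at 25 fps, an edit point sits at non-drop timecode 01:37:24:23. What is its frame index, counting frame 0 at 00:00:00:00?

Total seconds to the label: (1 × 3600 + 37 × 60 + 24) = 5844.
Frame index = 5844 × 25 + 23 = 146123.

146123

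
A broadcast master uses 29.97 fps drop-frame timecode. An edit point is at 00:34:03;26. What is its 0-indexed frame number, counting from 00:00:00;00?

61254

Complete 10-minute blocks: 3, each 17982 frames → 53946.
Remaining 4 whole minutes in the current block: 1800 + 3 × 1798 = 7194 frames.
Within the current minute: 3 × 30 + 26 − 2 = 114 (labels ;00/;01 skipped at this minute). Total = 53946 + 7194 + 114 = 61254.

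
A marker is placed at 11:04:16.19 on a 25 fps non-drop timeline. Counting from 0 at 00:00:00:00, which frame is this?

Total seconds to the label: (11 × 3600 + 4 × 60 + 16) = 39856.
Frame index = 39856 × 25 + 19 = 996419.

frame 996419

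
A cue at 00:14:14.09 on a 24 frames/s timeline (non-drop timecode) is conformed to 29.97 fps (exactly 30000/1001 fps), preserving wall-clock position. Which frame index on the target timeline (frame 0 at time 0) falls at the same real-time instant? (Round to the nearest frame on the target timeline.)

Source frame index: (0×3600 + 14×60 + 14) × 24 + 9 = 20505.
Real time: 20505 / (24) = 6835/8 s.
Target frame: (6835/8) × (30000/1001) = 25631250/1001 ≈ 25605.644 → 25606.

frame 25606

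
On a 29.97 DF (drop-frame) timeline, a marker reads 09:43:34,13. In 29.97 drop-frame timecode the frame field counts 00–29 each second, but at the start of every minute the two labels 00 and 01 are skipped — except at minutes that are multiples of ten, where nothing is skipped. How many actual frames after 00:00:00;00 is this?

Complete 10-minute blocks: 58, each 17982 frames → 1042956.
Remaining 3 whole minutes in the current block: 1800 + 2 × 1798 = 5396 frames.
Within the current minute: 34 × 30 + 13 − 2 = 1031 (labels ;00/;01 skipped at this minute). Total = 1042956 + 5396 + 1031 = 1049383.

1049383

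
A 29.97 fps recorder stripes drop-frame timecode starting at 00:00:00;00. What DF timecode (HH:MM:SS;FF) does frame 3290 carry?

Ten DF minutes hold 17982 frames, so frame 3290 lies in block 0 (frames 0–17981) with 3290 frames into that block.
The block's first minute is 1800 frames and the rest 1798 each; 3290 frames reaches minute 1, so 0 × 18 + 1 × 2 = 2 labels have been skipped so far.
Adding those back, label number 3290 + 2 = 3292 at 30 labels/s is 109 s + 22 f = 0 h 1 min 49 s frame 22, i.e. 00:01:49;22.

00:01:49;22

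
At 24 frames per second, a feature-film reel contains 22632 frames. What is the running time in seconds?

Running time = 22632 / (24) = 943 s.

943 seconds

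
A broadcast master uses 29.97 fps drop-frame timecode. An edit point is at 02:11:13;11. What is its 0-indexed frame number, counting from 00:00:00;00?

235965

Complete 10-minute blocks: 13, each 17982 frames → 233766.
Remaining 1 whole minute in the current block: 1800 + 0 × 1798 = 1800 frames.
Within the current minute: 13 × 30 + 11 − 2 = 399 (labels ;00/;01 skipped at this minute). Total = 233766 + 1800 + 399 = 235965.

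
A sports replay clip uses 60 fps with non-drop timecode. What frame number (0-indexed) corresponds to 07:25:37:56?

1604276

Total seconds to the label: (7 × 3600 + 25 × 60 + 37) = 26737.
Frame index = 26737 × 60 + 56 = 1604276.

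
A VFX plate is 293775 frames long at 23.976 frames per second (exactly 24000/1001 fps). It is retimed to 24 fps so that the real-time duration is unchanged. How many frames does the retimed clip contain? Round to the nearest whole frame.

Frames at target rate = 293775 × (24) / (24000/1001) = 11762751/40 ≈ 294068.775.
Nearest whole frame: 294069.

294069 frames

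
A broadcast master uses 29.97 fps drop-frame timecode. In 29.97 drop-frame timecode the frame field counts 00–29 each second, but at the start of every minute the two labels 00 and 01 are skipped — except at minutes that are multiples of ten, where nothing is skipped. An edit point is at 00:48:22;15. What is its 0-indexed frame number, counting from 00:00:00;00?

86987

Complete 10-minute blocks: 4, each 17982 frames → 71928.
Remaining 8 whole minutes in the current block: 1800 + 7 × 1798 = 14386 frames.
Within the current minute: 22 × 30 + 15 − 2 = 673 (labels ;00/;01 skipped at this minute). Total = 71928 + 14386 + 673 = 86987.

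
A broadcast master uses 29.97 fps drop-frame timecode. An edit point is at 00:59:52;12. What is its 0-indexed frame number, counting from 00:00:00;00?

As if non-drop at 30 labels/s: (0 × 3600 + 59 × 60 + 52) × 30 + 12 = 107772.
Minute boundaries passed: 59; those not divisible by 10: 59 − 5 = 54; dropped labels = 2 × 54 = 108.
Actual frame index = 107772 − 108 = 107664.

107664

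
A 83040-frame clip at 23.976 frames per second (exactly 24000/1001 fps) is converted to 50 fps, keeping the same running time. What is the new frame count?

173173 frames

Target frames = source frames × (target rate / source rate) = 83040 × (50)/(24000/1001) = 83040 × 1001/480 = 173173.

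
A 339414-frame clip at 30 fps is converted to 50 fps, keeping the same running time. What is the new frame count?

Target frames = source frames × (target rate / source rate) = 339414 × (50)/(30) = 339414 × 5/3 = 565690.

565690 frames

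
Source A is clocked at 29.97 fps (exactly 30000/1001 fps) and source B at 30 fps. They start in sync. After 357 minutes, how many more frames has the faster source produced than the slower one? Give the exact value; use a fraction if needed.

91800/143 frames

357 min = 21420 s.
A emits 30000/1001 × 21420 = 91800000/143 frames; B emits 30 × 21420 = 642600.
Difference = 91800/143 frames (≈ 641.9580); B is ahead of A.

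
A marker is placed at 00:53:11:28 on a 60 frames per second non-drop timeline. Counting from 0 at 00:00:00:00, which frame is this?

Total seconds to the label: (0 × 3600 + 53 × 60 + 11) = 3191.
Frame index = 3191 × 60 + 28 = 191488.

frame 191488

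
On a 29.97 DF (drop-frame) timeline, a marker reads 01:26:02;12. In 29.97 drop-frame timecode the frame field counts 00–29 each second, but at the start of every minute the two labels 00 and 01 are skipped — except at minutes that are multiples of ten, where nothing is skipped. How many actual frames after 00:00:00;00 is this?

As if non-drop at 30 labels/s: (1 × 3600 + 26 × 60 + 2) × 30 + 12 = 154872.
Minute boundaries passed: 86; those not divisible by 10: 86 − 8 = 78; dropped labels = 2 × 78 = 156.
Actual frame index = 154872 − 156 = 154716.

154716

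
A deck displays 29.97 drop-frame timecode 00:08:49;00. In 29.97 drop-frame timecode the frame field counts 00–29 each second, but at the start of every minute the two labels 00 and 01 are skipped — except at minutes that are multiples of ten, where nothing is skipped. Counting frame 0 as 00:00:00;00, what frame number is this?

15854

As if non-drop at 30 labels/s: (0 × 3600 + 8 × 60 + 49) × 30 + 0 = 15870.
Minute boundaries passed: 8; those not divisible by 10: 8 − 0 = 8; dropped labels = 2 × 8 = 16.
Actual frame index = 15870 − 16 = 15854.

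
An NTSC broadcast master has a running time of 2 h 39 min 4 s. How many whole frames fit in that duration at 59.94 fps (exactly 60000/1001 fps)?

572067 frames

2 h 39 min 4 s = 9544 s.
Frames = 9544 × 60000/1001 = 572640000/1001 ≈ 572067.9321.
Complete frames: 572067.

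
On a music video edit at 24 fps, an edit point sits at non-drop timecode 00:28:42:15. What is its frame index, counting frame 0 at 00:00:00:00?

Total seconds to the label: (0 × 3600 + 28 × 60 + 42) = 1722.
Frame index = 1722 × 24 + 15 = 41343.

41343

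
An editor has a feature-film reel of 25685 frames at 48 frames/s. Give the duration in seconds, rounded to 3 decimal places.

Running time = 25685 × 1/48 = 25685/48 s ≈ 535.104 s.

535.104 seconds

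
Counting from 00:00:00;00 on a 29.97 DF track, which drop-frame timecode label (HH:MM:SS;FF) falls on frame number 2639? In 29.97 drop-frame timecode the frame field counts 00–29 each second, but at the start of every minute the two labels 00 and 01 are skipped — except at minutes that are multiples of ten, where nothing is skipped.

00:01:28;01

Each 10-minute DF block holds 10 × 60 × 30 − 9 × 2 = 17982 frames. 2639 ÷ 17982 → 0 full blocks, remainder 2639.
Within the partial block the first minute is 1800 frames and each further minute 1798, so 1 further minute boundary passed. Total skipped labels = 18 × 0 + 2 × 1 = 2.
Non-drop label index = 2639 + 2 = 2641; at 30 labels/s that is 00:01:28:01, i.e. DF 00:01:28;01.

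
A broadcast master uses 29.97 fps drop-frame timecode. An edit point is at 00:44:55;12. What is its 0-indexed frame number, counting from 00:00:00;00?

As if non-drop at 30 labels/s: (0 × 3600 + 44 × 60 + 55) × 30 + 12 = 80862.
Minute boundaries passed: 44; those not divisible by 10: 44 − 4 = 40; dropped labels = 2 × 40 = 80.
Actual frame index = 80862 − 80 = 80782.

80782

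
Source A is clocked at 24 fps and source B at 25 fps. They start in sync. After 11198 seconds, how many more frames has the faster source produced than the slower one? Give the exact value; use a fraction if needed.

11198 frames

A emits 24 × 11198 = 268752 frames; B emits 25 × 11198 = 279950.
Difference = 11198 frames; B is ahead of A.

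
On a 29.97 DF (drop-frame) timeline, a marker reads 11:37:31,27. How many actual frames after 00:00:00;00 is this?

1254301

Complete 10-minute blocks: 69, each 17982 frames → 1240758.
Remaining 7 whole minutes in the current block: 1800 + 6 × 1798 = 12588 frames.
Within the current minute: 31 × 30 + 27 − 2 = 955 (labels ;00/;01 skipped at this minute). Total = 1240758 + 12588 + 955 = 1254301.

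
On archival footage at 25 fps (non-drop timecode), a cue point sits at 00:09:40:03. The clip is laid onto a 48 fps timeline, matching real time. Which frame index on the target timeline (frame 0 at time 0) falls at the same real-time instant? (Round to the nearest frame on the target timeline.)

Source frame index: (0×3600 + 9×60 + 40) × 25 + 3 = 14503.
Real time: 14503 / (25) = 14503/25 s.
Target frame: (14503/25) × (48) = 696144/25 ≈ 27845.760 → 27846.

frame 27846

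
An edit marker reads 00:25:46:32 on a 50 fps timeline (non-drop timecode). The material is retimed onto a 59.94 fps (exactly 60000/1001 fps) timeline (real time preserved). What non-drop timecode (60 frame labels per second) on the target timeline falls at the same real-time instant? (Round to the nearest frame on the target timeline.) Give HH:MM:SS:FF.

Source frame index: (0×3600 + 25×60 + 46) × 50 + 32 = 77332.
Real time: 77332 / (50) = 38666/25 s.
Target frame: (38666/25) × (60000/1001) = 92798400/1001 ≈ 92705.694 → 92706.
At 60 labels/s: frame 92706 → 00:25:45:06.

00:25:45:06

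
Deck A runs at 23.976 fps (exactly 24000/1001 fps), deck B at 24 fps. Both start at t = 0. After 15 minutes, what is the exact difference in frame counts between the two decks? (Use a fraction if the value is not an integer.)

21600/1001 frames

15 min = 900 s.
A emits 24000/1001 × 900 = 21600000/1001 frames; B emits 24 × 900 = 21600.
Difference = 21600/1001 frames (≈ 21.5784); B is ahead of A.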